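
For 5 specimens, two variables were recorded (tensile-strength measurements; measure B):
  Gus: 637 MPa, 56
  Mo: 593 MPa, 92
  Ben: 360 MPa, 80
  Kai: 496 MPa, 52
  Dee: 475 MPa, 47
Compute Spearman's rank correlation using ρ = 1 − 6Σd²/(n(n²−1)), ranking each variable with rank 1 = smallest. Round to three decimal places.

Ranks of variable 1: 5, 4, 1, 3, 2
Ranks of variable 2: 3, 5, 4, 2, 1
d = r₁ − r₂: 2, -1, -3, 1, 1
d²: 4, 1, 9, 1, 1; Σd² = 16
ρ = 1 − 6·16/(5·24) = 1 − 96/120 = 0.200

0.200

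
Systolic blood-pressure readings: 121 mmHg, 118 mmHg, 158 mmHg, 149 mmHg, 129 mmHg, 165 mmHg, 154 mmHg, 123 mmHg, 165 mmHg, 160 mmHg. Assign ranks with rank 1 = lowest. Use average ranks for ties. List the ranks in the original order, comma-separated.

Sorted (ascending): 118, 121, 123, 129, 149, 154, 158, 160, 165, 165
The 2 values of 165 occupy positions 9–10 → average rank (9+10)/2 = 9.5.

2, 1, 7, 5, 4, 9.5, 6, 3, 9.5, 8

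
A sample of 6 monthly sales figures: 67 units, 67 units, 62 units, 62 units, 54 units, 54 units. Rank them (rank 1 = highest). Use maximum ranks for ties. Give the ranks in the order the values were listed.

2, 2, 4, 4, 6, 6

Sorted (descending): 67, 67, 62, 62, 54, 54
The 2 values of 67 occupy positions 1–2 → each gets rank 2.
The 2 values of 62 occupy positions 3–4 → each gets rank 4.
The 2 values of 54 occupy positions 5–6 → each gets rank 6.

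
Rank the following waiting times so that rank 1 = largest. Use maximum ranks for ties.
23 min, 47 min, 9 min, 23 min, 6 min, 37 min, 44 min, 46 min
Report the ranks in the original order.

6, 1, 7, 6, 8, 4, 3, 2

Sorted (descending): 47, 46, 44, 37, 23, 23, 9, 6
The 2 values of 23 occupy positions 5–6 → each gets rank 6.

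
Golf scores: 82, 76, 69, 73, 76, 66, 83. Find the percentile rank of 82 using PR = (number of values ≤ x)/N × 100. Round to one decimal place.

85.7

N = 7.
Strictly below 82: 5. Equal to 82: 1.
PR = 6/7 × 100 = 85.7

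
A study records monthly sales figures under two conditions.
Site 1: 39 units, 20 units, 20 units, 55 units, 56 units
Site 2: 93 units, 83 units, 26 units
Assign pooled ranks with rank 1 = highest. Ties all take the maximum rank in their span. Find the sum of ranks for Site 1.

28

Sorted (descending): 93, 83, 56, 55, 39, 26, 20, 20
The 2 values of 20 occupy positions 7–8 → each gets rank 8.
Site 1 values → pooled ranks: 39→5, 20→8, 20→8, 55→4, 56→3
Rank sum = 5 + 8 + 8 + 4 + 3 = 28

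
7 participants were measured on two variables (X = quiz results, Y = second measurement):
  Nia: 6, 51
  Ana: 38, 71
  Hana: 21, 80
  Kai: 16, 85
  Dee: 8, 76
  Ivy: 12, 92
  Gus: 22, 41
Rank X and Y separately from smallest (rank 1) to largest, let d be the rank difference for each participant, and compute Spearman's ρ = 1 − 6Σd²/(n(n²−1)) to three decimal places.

-0.179

Ranks of variable 1: 1, 7, 5, 4, 2, 3, 6
Ranks of variable 2: 2, 3, 5, 6, 4, 7, 1
d = r₁ − r₂: -1, 4, 0, -2, -2, -4, 5
d²: 1, 16, 0, 4, 4, 16, 25; Σd² = 66
ρ = 1 − 6·66/(7·48) = 1 − 396/336 = -0.179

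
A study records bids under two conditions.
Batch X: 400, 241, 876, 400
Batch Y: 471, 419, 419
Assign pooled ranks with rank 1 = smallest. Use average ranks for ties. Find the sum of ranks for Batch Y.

Sorted (ascending): 241, 400, 400, 419, 419, 471, 876
The 2 values of 400 occupy positions 2–3 → average rank (2+3)/2 = 2.5.
The 2 values of 419 occupy positions 4–5 → average rank (4+5)/2 = 4.5.
Batch Y values → pooled ranks: 471→6, 419→4.5, 419→4.5
Rank sum = 6 + 4.5 + 4.5 = 15

15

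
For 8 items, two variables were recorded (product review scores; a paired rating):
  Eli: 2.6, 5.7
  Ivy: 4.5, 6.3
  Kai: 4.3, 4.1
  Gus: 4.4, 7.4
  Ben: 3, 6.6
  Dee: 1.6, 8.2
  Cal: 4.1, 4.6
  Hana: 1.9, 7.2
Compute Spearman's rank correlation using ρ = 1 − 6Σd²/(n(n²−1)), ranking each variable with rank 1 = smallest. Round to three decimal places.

-0.381

Ranks of variable 1: 3, 8, 6, 7, 4, 1, 5, 2
Ranks of variable 2: 3, 4, 1, 7, 5, 8, 2, 6
d = r₁ − r₂: 0, 4, 5, 0, -1, -7, 3, -4
d²: 0, 16, 25, 0, 1, 49, 9, 16; Σd² = 116
ρ = 1 − 6·116/(8·63) = 1 − 696/504 = -0.381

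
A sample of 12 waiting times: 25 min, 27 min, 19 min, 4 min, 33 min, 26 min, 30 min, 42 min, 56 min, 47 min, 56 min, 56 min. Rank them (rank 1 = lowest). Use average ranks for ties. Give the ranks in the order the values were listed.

3, 5, 2, 1, 7, 4, 6, 8, 11, 9, 11, 11

Sorted (ascending): 4, 19, 25, 26, 27, 30, 33, 42, 47, 56, 56, 56
The 3 values of 56 occupy positions 10–12 → average rank 11.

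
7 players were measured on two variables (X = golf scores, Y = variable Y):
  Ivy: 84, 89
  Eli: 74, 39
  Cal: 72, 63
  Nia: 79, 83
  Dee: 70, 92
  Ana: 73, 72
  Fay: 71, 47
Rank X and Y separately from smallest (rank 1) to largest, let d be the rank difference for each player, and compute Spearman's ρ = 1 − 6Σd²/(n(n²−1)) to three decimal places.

Ranks of variable 1: 7, 5, 3, 6, 1, 4, 2
Ranks of variable 2: 6, 1, 3, 5, 7, 4, 2
d = r₁ − r₂: 1, 4, 0, 1, -6, 0, 0
d²: 1, 16, 0, 1, 36, 0, 0; Σd² = 54
ρ = 1 − 6·54/(7·48) = 1 − 324/336 = 0.036

0.036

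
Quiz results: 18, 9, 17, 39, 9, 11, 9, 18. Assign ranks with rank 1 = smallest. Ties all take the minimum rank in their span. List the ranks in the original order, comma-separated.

6, 1, 5, 8, 1, 4, 1, 6

Sorted (ascending): 9, 9, 9, 11, 17, 18, 18, 39
The 3 values of 9 occupy positions 1–3 → each gets rank 1.
The 2 values of 18 occupy positions 6–7 → each gets rank 6.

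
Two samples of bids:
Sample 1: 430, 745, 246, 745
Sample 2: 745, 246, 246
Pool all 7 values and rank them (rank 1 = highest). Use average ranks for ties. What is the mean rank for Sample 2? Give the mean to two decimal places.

Sorted (descending): 745, 745, 745, 430, 246, 246, 246
The 3 values of 745 occupy positions 1–3 → average rank 2.
The 3 values of 246 occupy positions 5–7 → average rank 6.
Sample 2 values → pooled ranks: 745→2, 246→6, 246→6
Mean rank = (2 + 6 + 6) / 3 = 4.67

4.67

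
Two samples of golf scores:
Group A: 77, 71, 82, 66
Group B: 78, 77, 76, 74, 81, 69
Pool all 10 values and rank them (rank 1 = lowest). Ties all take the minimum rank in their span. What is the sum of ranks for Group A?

20

Sorted (ascending): 66, 69, 71, 74, 76, 77, 77, 78, 81, 82
The 2 values of 77 occupy positions 6–7 → each gets rank 6.
Group A values → pooled ranks: 77→6, 71→3, 82→10, 66→1
Rank sum = 6 + 3 + 10 + 1 = 20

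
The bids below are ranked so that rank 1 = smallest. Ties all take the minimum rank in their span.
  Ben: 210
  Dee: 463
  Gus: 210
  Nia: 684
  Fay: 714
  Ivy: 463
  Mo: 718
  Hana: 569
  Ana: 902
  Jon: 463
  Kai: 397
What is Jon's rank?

4

Sorted (ascending): 210, 210, 397, 463, 463, 463, 569, 684, 714, 718, 902
The 2 values of 210 occupy positions 1–2 → each gets rank 1.
The 3 values of 463 occupy positions 4–6 → each gets rank 4.
Jon has value 463 → rank 4.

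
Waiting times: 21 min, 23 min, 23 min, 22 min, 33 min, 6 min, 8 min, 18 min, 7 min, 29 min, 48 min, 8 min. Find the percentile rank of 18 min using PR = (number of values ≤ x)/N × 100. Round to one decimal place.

N = 12.
Strictly below 18: 4. Equal to 18: 1.
PR = 5/12 × 100 = 41.7

41.7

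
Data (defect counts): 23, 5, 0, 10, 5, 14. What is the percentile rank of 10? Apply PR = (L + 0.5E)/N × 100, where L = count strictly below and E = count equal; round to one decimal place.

N = 6.
Strictly below 10: 3. Equal to 10: 1.
PR = (3 + 0.5·1)/6 × 100 = 58.3

58.3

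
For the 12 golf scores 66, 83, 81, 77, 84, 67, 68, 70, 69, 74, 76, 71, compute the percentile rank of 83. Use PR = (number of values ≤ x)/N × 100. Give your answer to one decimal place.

N = 12.
Strictly below 83: 10. Equal to 83: 1.
PR = 11/12 × 100 = 91.7

91.7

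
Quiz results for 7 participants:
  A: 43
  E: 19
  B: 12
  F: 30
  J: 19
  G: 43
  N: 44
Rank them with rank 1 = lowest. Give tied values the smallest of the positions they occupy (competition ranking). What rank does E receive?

2

Sorted (ascending): 12, 19, 19, 30, 43, 43, 44
The 2 values of 19 occupy positions 2–3 → each gets rank 2.
The 2 values of 43 occupy positions 5–6 → each gets rank 5.
E has value 19 → rank 2.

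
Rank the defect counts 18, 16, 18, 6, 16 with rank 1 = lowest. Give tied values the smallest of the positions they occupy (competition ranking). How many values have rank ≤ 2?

Sorted (ascending): 6, 16, 16, 18, 18
The 2 values of 16 occupy positions 2–3 → each gets rank 2.
The 2 values of 18 occupy positions 4–5 → each gets rank 4.
Ranks ≤ 2: {1, 2, 2} → 3 values.

3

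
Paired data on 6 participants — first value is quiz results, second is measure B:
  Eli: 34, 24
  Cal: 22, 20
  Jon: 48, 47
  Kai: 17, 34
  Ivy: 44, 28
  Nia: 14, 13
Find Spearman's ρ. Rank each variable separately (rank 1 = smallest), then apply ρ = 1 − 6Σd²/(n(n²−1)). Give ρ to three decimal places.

0.657

Ranks of variable 1: 4, 3, 6, 2, 5, 1
Ranks of variable 2: 3, 2, 6, 5, 4, 1
d = r₁ − r₂: 1, 1, 0, -3, 1, 0
d²: 1, 1, 0, 9, 1, 0; Σd² = 12
ρ = 1 − 6·12/(6·35) = 1 − 72/210 = 0.657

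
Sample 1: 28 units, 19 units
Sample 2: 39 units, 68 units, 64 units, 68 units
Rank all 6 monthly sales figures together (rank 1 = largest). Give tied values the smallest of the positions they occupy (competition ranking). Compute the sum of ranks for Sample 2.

9

Sorted (descending): 68, 68, 64, 39, 28, 19
The 2 values of 68 occupy positions 1–2 → each gets rank 1.
Sample 2 values → pooled ranks: 39→4, 68→1, 64→3, 68→1
Rank sum = 4 + 1 + 3 + 1 = 9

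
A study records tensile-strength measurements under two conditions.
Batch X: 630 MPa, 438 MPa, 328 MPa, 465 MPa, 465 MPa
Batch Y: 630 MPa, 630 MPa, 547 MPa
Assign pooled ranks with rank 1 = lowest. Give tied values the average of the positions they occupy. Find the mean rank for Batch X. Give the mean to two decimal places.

Sorted (ascending): 328, 438, 465, 465, 547, 630, 630, 630
The 2 values of 465 occupy positions 3–4 → average rank (3+4)/2 = 3.5.
The 3 values of 630 occupy positions 6–8 → average rank 7.
Batch X values → pooled ranks: 630→7, 438→2, 328→1, 465→3.5, 465→3.5
Mean rank = (7 + 2 + 1 + 3.5 + 3.5) / 5 = 3.40

3.40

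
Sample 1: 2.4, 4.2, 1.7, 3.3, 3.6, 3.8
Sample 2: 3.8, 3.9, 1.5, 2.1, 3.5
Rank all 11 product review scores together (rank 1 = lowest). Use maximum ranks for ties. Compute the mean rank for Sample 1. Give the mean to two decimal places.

Sorted (ascending): 1.5, 1.7, 2.1, 2.4, 3.3, 3.5, 3.6, 3.8, 3.8, 3.9, 4.2
The 2 values of 3.8 occupy positions 8–9 → each gets rank 9.
Sample 1 values → pooled ranks: 2.4→4, 4.2→11, 1.7→2, 3.3→5, 3.6→7, 3.8→9
Mean rank = (4 + 11 + 2 + 5 + 7 + 9) / 6 = 6.33

6.33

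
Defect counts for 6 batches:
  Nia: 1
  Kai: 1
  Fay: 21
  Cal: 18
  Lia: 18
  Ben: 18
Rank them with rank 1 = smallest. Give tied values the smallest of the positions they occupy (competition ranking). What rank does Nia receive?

Sorted (ascending): 1, 1, 18, 18, 18, 21
The 2 values of 1 occupy positions 1–2 → each gets rank 1.
The 3 values of 18 occupy positions 3–5 → each gets rank 3.
Nia has value 1 → rank 1.

1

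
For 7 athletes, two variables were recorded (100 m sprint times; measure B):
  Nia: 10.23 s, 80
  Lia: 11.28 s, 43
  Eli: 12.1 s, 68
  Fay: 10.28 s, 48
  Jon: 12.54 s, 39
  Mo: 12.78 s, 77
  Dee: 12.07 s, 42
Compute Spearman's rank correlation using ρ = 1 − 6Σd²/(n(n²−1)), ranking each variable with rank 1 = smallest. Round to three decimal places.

Ranks of variable 1: 1, 3, 5, 2, 6, 7, 4
Ranks of variable 2: 7, 3, 5, 4, 1, 6, 2
d = r₁ − r₂: -6, 0, 0, -2, 5, 1, 2
d²: 36, 0, 0, 4, 25, 1, 4; Σd² = 70
ρ = 1 − 6·70/(7·48) = 1 − 420/336 = -0.250

-0.250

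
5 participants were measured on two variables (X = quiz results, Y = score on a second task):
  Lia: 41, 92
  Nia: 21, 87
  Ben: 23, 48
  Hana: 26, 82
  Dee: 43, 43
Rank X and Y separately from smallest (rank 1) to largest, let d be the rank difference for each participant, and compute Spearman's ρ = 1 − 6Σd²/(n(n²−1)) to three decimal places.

Ranks of variable 1: 4, 1, 2, 3, 5
Ranks of variable 2: 5, 4, 2, 3, 1
d = r₁ − r₂: -1, -3, 0, 0, 4
d²: 1, 9, 0, 0, 16; Σd² = 26
ρ = 1 − 6·26/(5·24) = 1 − 156/120 = -0.300

-0.300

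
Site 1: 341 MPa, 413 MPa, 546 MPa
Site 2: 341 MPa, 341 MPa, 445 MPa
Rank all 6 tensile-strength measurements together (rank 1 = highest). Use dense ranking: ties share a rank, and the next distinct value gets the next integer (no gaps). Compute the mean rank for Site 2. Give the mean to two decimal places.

3.33

Sorted (descending): 546, 445, 413, 341, 341, 341
The 3 values of 341 share dense rank 4.
Remaining distinct values take the next consecutive integers.
Site 2 values → pooled ranks: 341→4, 341→4, 445→2
Mean rank = (4 + 4 + 2) / 3 = 3.33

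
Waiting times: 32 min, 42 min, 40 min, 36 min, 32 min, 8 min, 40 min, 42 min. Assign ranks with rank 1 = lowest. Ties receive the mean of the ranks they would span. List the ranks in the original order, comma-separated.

2.5, 7.5, 5.5, 4, 2.5, 1, 5.5, 7.5

Sorted (ascending): 8, 32, 32, 36, 40, 40, 42, 42
The 2 values of 32 occupy positions 2–3 → average rank (2+3)/2 = 2.5.
The 2 values of 40 occupy positions 5–6 → average rank (5+6)/2 = 5.5.
The 2 values of 42 occupy positions 7–8 → average rank (7+8)/2 = 7.5.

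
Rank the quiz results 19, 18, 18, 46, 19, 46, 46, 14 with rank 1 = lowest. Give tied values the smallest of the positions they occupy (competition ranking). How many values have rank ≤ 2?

Sorted (ascending): 14, 18, 18, 19, 19, 46, 46, 46
The 2 values of 18 occupy positions 2–3 → each gets rank 2.
The 2 values of 19 occupy positions 4–5 → each gets rank 4.
The 3 values of 46 occupy positions 6–8 → each gets rank 6.
Ranks ≤ 2: {1, 2, 2} → 3 values.

3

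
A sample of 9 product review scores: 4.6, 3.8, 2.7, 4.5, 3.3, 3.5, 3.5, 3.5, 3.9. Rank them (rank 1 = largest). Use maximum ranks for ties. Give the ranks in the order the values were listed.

1, 4, 9, 2, 8, 7, 7, 7, 3

Sorted (descending): 4.6, 4.5, 3.9, 3.8, 3.5, 3.5, 3.5, 3.3, 2.7
The 3 values of 3.5 occupy positions 5–7 → each gets rank 7.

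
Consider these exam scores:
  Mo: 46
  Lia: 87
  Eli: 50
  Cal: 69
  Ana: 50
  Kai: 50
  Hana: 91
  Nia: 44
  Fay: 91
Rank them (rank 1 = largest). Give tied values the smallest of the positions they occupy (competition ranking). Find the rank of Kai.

Sorted (descending): 91, 91, 87, 69, 50, 50, 50, 46, 44
The 2 values of 91 occupy positions 1–2 → each gets rank 1.
The 3 values of 50 occupy positions 5–7 → each gets rank 5.
Kai has value 50 → rank 5.

5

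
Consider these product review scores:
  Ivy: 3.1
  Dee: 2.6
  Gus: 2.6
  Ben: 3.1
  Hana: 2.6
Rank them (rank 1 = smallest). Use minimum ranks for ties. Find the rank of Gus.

1

Sorted (ascending): 2.6, 2.6, 2.6, 3.1, 3.1
The 3 values of 2.6 occupy positions 1–3 → each gets rank 1.
The 2 values of 3.1 occupy positions 4–5 → each gets rank 4.
Gus has value 2.6 → rank 1.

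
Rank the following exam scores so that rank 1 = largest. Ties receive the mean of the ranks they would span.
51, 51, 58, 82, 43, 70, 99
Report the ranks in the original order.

Sorted (descending): 99, 82, 70, 58, 51, 51, 43
The 2 values of 51 occupy positions 5–6 → average rank (5+6)/2 = 5.5.

5.5, 5.5, 4, 2, 7, 3, 1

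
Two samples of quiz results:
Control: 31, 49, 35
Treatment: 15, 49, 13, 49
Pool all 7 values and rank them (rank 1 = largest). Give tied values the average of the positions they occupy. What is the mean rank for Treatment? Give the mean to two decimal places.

4.25

Sorted (descending): 49, 49, 49, 35, 31, 15, 13
The 3 values of 49 occupy positions 1–3 → average rank 2.
Treatment values → pooled ranks: 15→6, 49→2, 13→7, 49→2
Mean rank = (6 + 2 + 7 + 2) / 4 = 4.25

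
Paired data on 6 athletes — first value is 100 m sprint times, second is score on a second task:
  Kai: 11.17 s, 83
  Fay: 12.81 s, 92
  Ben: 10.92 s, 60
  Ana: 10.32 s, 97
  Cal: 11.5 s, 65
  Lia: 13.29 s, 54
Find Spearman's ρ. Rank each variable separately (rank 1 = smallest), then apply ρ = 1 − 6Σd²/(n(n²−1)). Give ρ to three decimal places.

-0.486

Ranks of variable 1: 3, 5, 2, 1, 4, 6
Ranks of variable 2: 4, 5, 2, 6, 3, 1
d = r₁ − r₂: -1, 0, 0, -5, 1, 5
d²: 1, 0, 0, 25, 1, 25; Σd² = 52
ρ = 1 − 6·52/(6·35) = 1 − 312/210 = -0.486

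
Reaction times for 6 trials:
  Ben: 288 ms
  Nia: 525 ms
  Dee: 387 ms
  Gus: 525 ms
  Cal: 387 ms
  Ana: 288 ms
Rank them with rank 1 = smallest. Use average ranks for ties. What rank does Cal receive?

3.5

Sorted (ascending): 288, 288, 387, 387, 525, 525
The 2 values of 288 occupy positions 1–2 → average rank (1+2)/2 = 1.5.
The 2 values of 387 occupy positions 3–4 → average rank (3+4)/2 = 3.5.
The 2 values of 525 occupy positions 5–6 → average rank (5+6)/2 = 5.5.
Cal has value 387 ms → rank 3.5.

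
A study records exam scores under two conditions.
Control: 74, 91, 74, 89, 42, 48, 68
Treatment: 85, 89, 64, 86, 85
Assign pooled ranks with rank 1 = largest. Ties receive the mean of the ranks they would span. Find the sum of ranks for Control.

50.5

Sorted (descending): 91, 89, 89, 86, 85, 85, 74, 74, 68, 64, 48, 42
The 2 values of 89 occupy positions 2–3 → average rank (2+3)/2 = 2.5.
The 2 values of 85 occupy positions 5–6 → average rank (5+6)/2 = 5.5.
The 2 values of 74 occupy positions 7–8 → average rank (7+8)/2 = 7.5.
Control values → pooled ranks: 74→7.5, 91→1, 74→7.5, 89→2.5, 42→12, 48→11, 68→9
Rank sum = 7.5 + 1 + 7.5 + 2.5 + 12 + 11 + 9 = 50.5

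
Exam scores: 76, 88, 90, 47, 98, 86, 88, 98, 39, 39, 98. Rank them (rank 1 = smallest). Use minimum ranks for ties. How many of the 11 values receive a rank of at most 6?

Sorted (ascending): 39, 39, 47, 76, 86, 88, 88, 90, 98, 98, 98
The 2 values of 39 occupy positions 1–2 → each gets rank 1.
The 2 values of 88 occupy positions 6–7 → each gets rank 6.
The 3 values of 98 occupy positions 9–11 → each gets rank 9.
Ranks ≤ 6: {1, 1, 3, 4, 5, 6, 6} → 7 values.

7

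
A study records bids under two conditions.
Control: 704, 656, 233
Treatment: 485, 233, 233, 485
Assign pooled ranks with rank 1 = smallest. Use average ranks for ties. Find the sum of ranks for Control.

Sorted (ascending): 233, 233, 233, 485, 485, 656, 704
The 3 values of 233 occupy positions 1–3 → average rank 2.
The 2 values of 485 occupy positions 4–5 → average rank (4+5)/2 = 4.5.
Control values → pooled ranks: 704→7, 656→6, 233→2
Rank sum = 7 + 6 + 2 = 15

15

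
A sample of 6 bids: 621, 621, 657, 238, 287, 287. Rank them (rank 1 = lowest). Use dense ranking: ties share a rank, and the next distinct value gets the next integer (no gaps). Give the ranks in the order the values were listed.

Sorted (ascending): 238, 287, 287, 621, 621, 657
The 2 values of 287 share dense rank 2.
The 2 values of 621 share dense rank 3.
Remaining distinct values take the next consecutive integers.

3, 3, 4, 1, 2, 2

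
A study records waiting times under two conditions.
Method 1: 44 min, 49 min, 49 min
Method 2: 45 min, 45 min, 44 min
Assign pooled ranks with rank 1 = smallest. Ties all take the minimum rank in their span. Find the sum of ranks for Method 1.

Sorted (ascending): 44, 44, 45, 45, 49, 49
The 2 values of 44 occupy positions 1–2 → each gets rank 1.
The 2 values of 45 occupy positions 3–4 → each gets rank 3.
The 2 values of 49 occupy positions 5–6 → each gets rank 5.
Method 1 values → pooled ranks: 44→1, 49→5, 49→5
Rank sum = 1 + 5 + 5 = 11

11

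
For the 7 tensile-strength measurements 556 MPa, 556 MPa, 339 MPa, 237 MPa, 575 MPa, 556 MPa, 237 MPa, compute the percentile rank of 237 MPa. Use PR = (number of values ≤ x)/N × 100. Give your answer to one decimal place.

28.6

N = 7.
Strictly below 237: 0. Equal to 237: 2.
PR = 2/7 × 100 = 28.6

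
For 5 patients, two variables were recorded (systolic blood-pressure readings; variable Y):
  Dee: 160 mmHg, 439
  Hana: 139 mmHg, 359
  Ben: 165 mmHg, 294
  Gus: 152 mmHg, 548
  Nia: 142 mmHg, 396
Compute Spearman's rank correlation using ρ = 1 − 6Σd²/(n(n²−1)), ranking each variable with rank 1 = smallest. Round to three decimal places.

Ranks of variable 1: 4, 1, 5, 3, 2
Ranks of variable 2: 4, 2, 1, 5, 3
d = r₁ − r₂: 0, -1, 4, -2, -1
d²: 0, 1, 16, 4, 1; Σd² = 22
ρ = 1 − 6·22/(5·24) = 1 − 132/120 = -0.100

-0.100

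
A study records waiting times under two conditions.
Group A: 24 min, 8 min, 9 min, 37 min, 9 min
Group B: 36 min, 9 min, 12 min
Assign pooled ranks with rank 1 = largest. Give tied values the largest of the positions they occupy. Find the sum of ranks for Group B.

Sorted (descending): 37, 36, 24, 12, 9, 9, 9, 8
The 3 values of 9 occupy positions 5–7 → each gets rank 7.
Group B values → pooled ranks: 36→2, 9→7, 12→4
Rank sum = 2 + 7 + 4 = 13

13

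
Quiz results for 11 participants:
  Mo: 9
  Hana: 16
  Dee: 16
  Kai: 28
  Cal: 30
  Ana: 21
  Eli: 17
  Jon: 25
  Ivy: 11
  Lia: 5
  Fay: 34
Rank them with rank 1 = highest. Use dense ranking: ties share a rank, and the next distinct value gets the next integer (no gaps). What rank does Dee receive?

7

Sorted (descending): 34, 30, 28, 25, 21, 17, 16, 16, 11, 9, 5
The 2 values of 16 share dense rank 7.
Remaining distinct values take the next consecutive integers.
Dee has value 16 → rank 7.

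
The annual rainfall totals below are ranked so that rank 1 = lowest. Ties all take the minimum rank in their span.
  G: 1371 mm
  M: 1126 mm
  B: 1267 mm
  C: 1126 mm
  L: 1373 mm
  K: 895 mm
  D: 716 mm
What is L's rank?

7

Sorted (ascending): 716, 895, 1126, 1126, 1267, 1371, 1373
The 2 values of 1126 occupy positions 3–4 → each gets rank 3.
L has value 1373 mm → rank 7.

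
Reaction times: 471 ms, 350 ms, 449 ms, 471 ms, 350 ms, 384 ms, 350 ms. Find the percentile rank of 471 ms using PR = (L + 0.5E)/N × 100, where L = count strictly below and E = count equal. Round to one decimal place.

85.7

N = 7.
Strictly below 471: 5. Equal to 471: 2.
PR = (5 + 0.5·2)/7 × 100 = 85.7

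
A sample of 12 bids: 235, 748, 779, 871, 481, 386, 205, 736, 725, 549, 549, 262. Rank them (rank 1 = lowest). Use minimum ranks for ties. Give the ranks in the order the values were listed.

2, 10, 11, 12, 5, 4, 1, 9, 8, 6, 6, 3

Sorted (ascending): 205, 235, 262, 386, 481, 549, 549, 725, 736, 748, 779, 871
The 2 values of 549 occupy positions 6–7 → each gets rank 6.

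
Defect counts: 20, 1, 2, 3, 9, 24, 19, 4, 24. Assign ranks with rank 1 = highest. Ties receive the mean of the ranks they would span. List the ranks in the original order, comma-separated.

3, 9, 8, 7, 5, 1.5, 4, 6, 1.5

Sorted (descending): 24, 24, 20, 19, 9, 4, 3, 2, 1
The 2 values of 24 occupy positions 1–2 → average rank (1+2)/2 = 1.5.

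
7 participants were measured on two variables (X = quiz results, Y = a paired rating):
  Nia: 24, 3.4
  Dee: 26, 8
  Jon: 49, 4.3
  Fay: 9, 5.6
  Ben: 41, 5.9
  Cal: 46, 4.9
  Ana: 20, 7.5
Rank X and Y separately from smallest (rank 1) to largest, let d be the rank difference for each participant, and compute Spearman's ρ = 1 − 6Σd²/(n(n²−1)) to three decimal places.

Ranks of variable 1: 3, 4, 7, 1, 5, 6, 2
Ranks of variable 2: 1, 7, 2, 4, 5, 3, 6
d = r₁ − r₂: 2, -3, 5, -3, 0, 3, -4
d²: 4, 9, 25, 9, 0, 9, 16; Σd² = 72
ρ = 1 − 6·72/(7·48) = 1 − 432/336 = -0.286

-0.286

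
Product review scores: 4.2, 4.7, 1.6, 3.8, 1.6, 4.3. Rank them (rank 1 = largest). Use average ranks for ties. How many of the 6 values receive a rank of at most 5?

4

Sorted (descending): 4.7, 4.3, 4.2, 3.8, 1.6, 1.6
The 2 values of 1.6 occupy positions 5–6 → average rank (5+6)/2 = 5.5.
Ranks ≤ 5: {1, 2, 3, 4} → 4 values.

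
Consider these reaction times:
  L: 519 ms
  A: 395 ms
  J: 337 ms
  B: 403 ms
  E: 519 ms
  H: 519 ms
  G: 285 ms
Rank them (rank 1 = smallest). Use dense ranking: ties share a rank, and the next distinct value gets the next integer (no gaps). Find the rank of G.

1

Sorted (ascending): 285, 337, 395, 403, 519, 519, 519
The 3 values of 519 share dense rank 5.
Remaining distinct values take the next consecutive integers.
G has value 285 ms → rank 1.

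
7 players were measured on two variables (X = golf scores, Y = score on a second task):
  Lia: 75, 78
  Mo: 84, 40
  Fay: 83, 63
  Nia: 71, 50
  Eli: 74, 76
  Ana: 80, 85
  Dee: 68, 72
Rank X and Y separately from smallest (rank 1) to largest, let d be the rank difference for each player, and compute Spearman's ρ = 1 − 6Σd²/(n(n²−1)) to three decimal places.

Ranks of variable 1: 4, 7, 6, 2, 3, 5, 1
Ranks of variable 2: 6, 1, 3, 2, 5, 7, 4
d = r₁ − r₂: -2, 6, 3, 0, -2, -2, -3
d²: 4, 36, 9, 0, 4, 4, 9; Σd² = 66
ρ = 1 − 6·66/(7·48) = 1 − 396/336 = -0.179

-0.179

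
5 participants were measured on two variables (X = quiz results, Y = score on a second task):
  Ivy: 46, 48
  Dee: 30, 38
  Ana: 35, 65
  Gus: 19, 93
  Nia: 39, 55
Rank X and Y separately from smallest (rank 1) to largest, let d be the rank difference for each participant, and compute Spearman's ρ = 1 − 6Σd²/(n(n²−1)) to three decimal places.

-0.400

Ranks of variable 1: 5, 2, 3, 1, 4
Ranks of variable 2: 2, 1, 4, 5, 3
d = r₁ − r₂: 3, 1, -1, -4, 1
d²: 9, 1, 1, 16, 1; Σd² = 28
ρ = 1 − 6·28/(5·24) = 1 − 168/120 = -0.400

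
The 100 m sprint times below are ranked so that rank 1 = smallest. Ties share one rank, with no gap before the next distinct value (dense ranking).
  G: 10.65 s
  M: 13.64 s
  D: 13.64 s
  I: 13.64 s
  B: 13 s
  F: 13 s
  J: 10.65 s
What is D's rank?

Sorted (ascending): 10.65, 10.65, 13, 13, 13.64, 13.64, 13.64
The 2 values of 10.65 share dense rank 1.
The 2 values of 13 share dense rank 2.
The 3 values of 13.64 share dense rank 3.
D has value 13.64 s → rank 3.

3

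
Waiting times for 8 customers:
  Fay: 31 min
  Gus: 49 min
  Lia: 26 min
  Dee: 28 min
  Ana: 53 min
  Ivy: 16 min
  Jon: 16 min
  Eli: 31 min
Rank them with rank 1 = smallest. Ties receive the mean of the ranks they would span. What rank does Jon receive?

Sorted (ascending): 16, 16, 26, 28, 31, 31, 49, 53
The 2 values of 16 occupy positions 1–2 → average rank (1+2)/2 = 1.5.
The 2 values of 31 occupy positions 5–6 → average rank (5+6)/2 = 5.5.
Jon has value 16 min → rank 1.5.

1.5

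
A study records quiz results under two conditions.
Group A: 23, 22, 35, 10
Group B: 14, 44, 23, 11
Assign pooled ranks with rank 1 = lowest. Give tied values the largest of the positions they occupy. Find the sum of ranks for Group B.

Sorted (ascending): 10, 11, 14, 22, 23, 23, 35, 44
The 2 values of 23 occupy positions 5–6 → each gets rank 6.
Group B values → pooled ranks: 14→3, 44→8, 23→6, 11→2
Rank sum = 3 + 8 + 6 + 2 = 19

19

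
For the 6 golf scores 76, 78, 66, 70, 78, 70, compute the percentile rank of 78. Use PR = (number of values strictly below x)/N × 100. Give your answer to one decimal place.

66.7

N = 6.
Strictly below 78: 4. Equal to 78: 2.
PR = 4/6 × 100 = 66.7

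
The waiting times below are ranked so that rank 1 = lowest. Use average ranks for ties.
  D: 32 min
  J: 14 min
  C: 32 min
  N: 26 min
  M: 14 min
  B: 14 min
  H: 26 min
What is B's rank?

Sorted (ascending): 14, 14, 14, 26, 26, 32, 32
The 3 values of 14 occupy positions 1–3 → average rank 2.
The 2 values of 26 occupy positions 4–5 → average rank (4+5)/2 = 4.5.
The 2 values of 32 occupy positions 6–7 → average rank (6+7)/2 = 6.5.
B has value 14 min → rank 2.

2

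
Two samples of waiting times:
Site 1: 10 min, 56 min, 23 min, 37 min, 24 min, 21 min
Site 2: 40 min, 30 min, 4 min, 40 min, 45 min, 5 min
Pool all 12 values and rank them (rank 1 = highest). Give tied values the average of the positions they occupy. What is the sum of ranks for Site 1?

Sorted (descending): 56, 45, 40, 40, 37, 30, 24, 23, 21, 10, 5, 4
The 2 values of 40 occupy positions 3–4 → average rank (3+4)/2 = 3.5.
Site 1 values → pooled ranks: 10→10, 56→1, 23→8, 37→5, 24→7, 21→9
Rank sum = 10 + 1 + 8 + 5 + 7 + 9 = 40

40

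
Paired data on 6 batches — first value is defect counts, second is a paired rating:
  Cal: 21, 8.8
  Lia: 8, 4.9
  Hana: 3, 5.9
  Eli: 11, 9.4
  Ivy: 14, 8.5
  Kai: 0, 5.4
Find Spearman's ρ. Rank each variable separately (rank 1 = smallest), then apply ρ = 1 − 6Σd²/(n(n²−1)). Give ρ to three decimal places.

0.657

Ranks of variable 1: 6, 3, 2, 4, 5, 1
Ranks of variable 2: 5, 1, 3, 6, 4, 2
d = r₁ − r₂: 1, 2, -1, -2, 1, -1
d²: 1, 4, 1, 4, 1, 1; Σd² = 12
ρ = 1 − 6·12/(6·35) = 1 − 72/210 = 0.657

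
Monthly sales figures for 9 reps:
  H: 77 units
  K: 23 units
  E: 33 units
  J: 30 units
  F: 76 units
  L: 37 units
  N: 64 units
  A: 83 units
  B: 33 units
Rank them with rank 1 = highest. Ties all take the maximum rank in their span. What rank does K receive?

Sorted (descending): 83, 77, 76, 64, 37, 33, 33, 30, 23
The 2 values of 33 occupy positions 6–7 → each gets rank 7.
K has value 23 units → rank 9.

9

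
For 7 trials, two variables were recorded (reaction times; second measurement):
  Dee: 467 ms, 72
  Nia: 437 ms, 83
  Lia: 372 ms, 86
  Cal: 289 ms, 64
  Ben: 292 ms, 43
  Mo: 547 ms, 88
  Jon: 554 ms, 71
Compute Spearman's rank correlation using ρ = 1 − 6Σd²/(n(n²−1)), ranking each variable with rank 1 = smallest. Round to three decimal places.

0.464

Ranks of variable 1: 5, 4, 3, 1, 2, 6, 7
Ranks of variable 2: 4, 5, 6, 2, 1, 7, 3
d = r₁ − r₂: 1, -1, -3, -1, 1, -1, 4
d²: 1, 1, 9, 1, 1, 1, 16; Σd² = 30
ρ = 1 − 6·30/(7·48) = 1 − 180/336 = 0.464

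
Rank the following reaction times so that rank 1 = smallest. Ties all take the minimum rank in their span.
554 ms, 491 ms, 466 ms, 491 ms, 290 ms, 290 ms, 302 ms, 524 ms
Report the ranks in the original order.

Sorted (ascending): 290, 290, 302, 466, 491, 491, 524, 554
The 2 values of 290 occupy positions 1–2 → each gets rank 1.
The 2 values of 491 occupy positions 5–6 → each gets rank 5.

8, 5, 4, 5, 1, 1, 3, 7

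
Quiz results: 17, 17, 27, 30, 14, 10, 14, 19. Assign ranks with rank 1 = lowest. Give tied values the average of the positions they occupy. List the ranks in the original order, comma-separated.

Sorted (ascending): 10, 14, 14, 17, 17, 19, 27, 30
The 2 values of 14 occupy positions 2–3 → average rank (2+3)/2 = 2.5.
The 2 values of 17 occupy positions 4–5 → average rank (4+5)/2 = 4.5.

4.5, 4.5, 7, 8, 2.5, 1, 2.5, 6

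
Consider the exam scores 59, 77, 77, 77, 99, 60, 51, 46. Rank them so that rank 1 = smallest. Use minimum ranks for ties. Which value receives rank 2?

51

Sorted (ascending): 46, 51, 59, 60, 77, 77, 77, 99
The 3 values of 77 occupy positions 5–7 → each gets rank 5.
Rank 2 → value 51.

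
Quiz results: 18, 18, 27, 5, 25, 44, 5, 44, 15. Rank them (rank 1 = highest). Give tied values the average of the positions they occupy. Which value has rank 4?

25

Sorted (descending): 44, 44, 27, 25, 18, 18, 15, 5, 5
The 2 values of 44 occupy positions 1–2 → average rank (1+2)/2 = 1.5.
The 2 values of 18 occupy positions 5–6 → average rank (5+6)/2 = 5.5.
The 2 values of 5 occupy positions 8–9 → average rank (8+9)/2 = 8.5.
Rank 4 → value 25.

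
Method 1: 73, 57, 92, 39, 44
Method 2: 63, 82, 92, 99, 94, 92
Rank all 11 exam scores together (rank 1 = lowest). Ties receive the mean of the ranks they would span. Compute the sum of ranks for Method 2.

47

Sorted (ascending): 39, 44, 57, 63, 73, 82, 92, 92, 92, 94, 99
The 3 values of 92 occupy positions 7–9 → average rank 8.
Method 2 values → pooled ranks: 63→4, 82→6, 92→8, 99→11, 94→10, 92→8
Rank sum = 4 + 6 + 8 + 11 + 10 + 8 = 47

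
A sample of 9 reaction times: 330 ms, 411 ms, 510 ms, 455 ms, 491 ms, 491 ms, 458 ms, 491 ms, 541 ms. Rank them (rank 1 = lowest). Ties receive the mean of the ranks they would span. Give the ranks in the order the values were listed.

Sorted (ascending): 330, 411, 455, 458, 491, 491, 491, 510, 541
The 3 values of 491 occupy positions 5–7 → average rank 6.

1, 2, 8, 3, 6, 6, 4, 6, 9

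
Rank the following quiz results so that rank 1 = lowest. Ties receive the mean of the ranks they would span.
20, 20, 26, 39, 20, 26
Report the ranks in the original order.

Sorted (ascending): 20, 20, 20, 26, 26, 39
The 3 values of 20 occupy positions 1–3 → average rank 2.
The 2 values of 26 occupy positions 4–5 → average rank (4+5)/2 = 4.5.

2, 2, 4.5, 6, 2, 4.5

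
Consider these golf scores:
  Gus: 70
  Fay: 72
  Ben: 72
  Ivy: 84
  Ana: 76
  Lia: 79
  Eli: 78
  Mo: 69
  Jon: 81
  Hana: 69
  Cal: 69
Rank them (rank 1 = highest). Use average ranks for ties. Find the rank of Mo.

Sorted (descending): 84, 81, 79, 78, 76, 72, 72, 70, 69, 69, 69
The 2 values of 72 occupy positions 6–7 → average rank (6+7)/2 = 6.5.
The 3 values of 69 occupy positions 9–11 → average rank 10.
Mo has value 69 → rank 10.

10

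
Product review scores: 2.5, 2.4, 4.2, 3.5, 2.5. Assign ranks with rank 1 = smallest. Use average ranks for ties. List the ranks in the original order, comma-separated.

Sorted (ascending): 2.4, 2.5, 2.5, 3.5, 4.2
The 2 values of 2.5 occupy positions 2–3 → average rank (2+3)/2 = 2.5.

2.5, 1, 5, 4, 2.5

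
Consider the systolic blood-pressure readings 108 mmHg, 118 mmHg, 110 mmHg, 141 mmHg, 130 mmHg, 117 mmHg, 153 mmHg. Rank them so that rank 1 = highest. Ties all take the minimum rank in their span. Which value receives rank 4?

Sorted (descending): 153, 141, 130, 118, 117, 110, 108
No ties — each value takes its position as its rank.
Rank 4 → value 118.

118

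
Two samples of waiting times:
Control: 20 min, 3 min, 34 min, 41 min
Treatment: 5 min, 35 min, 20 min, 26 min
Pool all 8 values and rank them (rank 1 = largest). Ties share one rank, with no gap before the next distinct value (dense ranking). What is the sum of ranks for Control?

16

Sorted (descending): 41, 35, 34, 26, 20, 20, 5, 3
The 2 values of 20 share dense rank 5.
Remaining distinct values take the next consecutive integers.
Control values → pooled ranks: 20→5, 3→7, 34→3, 41→1
Rank sum = 5 + 7 + 3 + 1 = 16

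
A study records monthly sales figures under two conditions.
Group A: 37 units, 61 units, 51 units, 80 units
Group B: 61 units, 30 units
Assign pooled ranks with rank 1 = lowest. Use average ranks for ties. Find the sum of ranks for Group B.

Sorted (ascending): 30, 37, 51, 61, 61, 80
The 2 values of 61 occupy positions 4–5 → average rank (4+5)/2 = 4.5.
Group B values → pooled ranks: 61→4.5, 30→1
Rank sum = 4.5 + 1 = 5.5

5.5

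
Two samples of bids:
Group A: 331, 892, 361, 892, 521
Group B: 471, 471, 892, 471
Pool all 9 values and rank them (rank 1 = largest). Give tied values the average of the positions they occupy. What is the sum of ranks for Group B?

Sorted (descending): 892, 892, 892, 521, 471, 471, 471, 361, 331
The 3 values of 892 occupy positions 1–3 → average rank 2.
The 3 values of 471 occupy positions 5–7 → average rank 6.
Group B values → pooled ranks: 471→6, 471→6, 892→2, 471→6
Rank sum = 6 + 6 + 2 + 6 = 20

20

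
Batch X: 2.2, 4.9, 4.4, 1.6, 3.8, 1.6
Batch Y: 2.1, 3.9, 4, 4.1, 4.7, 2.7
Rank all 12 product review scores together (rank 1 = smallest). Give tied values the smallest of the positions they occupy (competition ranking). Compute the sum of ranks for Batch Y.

43

Sorted (ascending): 1.6, 1.6, 2.1, 2.2, 2.7, 3.8, 3.9, 4, 4.1, 4.4, 4.7, 4.9
The 2 values of 1.6 occupy positions 1–2 → each gets rank 1.
Batch Y values → pooled ranks: 2.1→3, 3.9→7, 4→8, 4.1→9, 4.7→11, 2.7→5
Rank sum = 3 + 7 + 8 + 9 + 11 + 5 = 43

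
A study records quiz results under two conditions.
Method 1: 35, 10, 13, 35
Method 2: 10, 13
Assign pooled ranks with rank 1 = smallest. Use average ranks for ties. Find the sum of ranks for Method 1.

Sorted (ascending): 10, 10, 13, 13, 35, 35
The 2 values of 10 occupy positions 1–2 → average rank (1+2)/2 = 1.5.
The 2 values of 13 occupy positions 3–4 → average rank (3+4)/2 = 3.5.
The 2 values of 35 occupy positions 5–6 → average rank (5+6)/2 = 5.5.
Method 1 values → pooled ranks: 35→5.5, 10→1.5, 13→3.5, 35→5.5
Rank sum = 5.5 + 1.5 + 3.5 + 5.5 = 16

16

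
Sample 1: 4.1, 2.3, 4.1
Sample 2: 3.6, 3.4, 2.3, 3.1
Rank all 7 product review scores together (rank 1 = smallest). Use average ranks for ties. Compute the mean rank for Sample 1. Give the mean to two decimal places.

4.83

Sorted (ascending): 2.3, 2.3, 3.1, 3.4, 3.6, 4.1, 4.1
The 2 values of 2.3 occupy positions 1–2 → average rank (1+2)/2 = 1.5.
The 2 values of 4.1 occupy positions 6–7 → average rank (6+7)/2 = 6.5.
Sample 1 values → pooled ranks: 4.1→6.5, 2.3→1.5, 4.1→6.5
Mean rank = (6.5 + 1.5 + 6.5) / 3 = 4.83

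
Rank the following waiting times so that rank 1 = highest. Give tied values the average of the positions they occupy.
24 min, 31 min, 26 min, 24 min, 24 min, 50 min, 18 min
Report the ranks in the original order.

Sorted (descending): 50, 31, 26, 24, 24, 24, 18
The 3 values of 24 occupy positions 4–6 → average rank 5.

5, 2, 3, 5, 5, 1, 7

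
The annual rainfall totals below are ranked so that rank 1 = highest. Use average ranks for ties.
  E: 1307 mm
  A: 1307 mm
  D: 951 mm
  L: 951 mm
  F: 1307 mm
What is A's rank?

2

Sorted (descending): 1307, 1307, 1307, 951, 951
The 3 values of 1307 occupy positions 1–3 → average rank 2.
The 2 values of 951 occupy positions 4–5 → average rank (4+5)/2 = 4.5.
A has value 1307 mm → rank 2.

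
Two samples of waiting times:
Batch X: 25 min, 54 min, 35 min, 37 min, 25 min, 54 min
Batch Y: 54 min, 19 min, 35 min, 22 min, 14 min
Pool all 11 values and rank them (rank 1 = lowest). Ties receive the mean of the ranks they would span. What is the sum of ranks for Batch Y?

Sorted (ascending): 14, 19, 22, 25, 25, 35, 35, 37, 54, 54, 54
The 2 values of 25 occupy positions 4–5 → average rank (4+5)/2 = 4.5.
The 2 values of 35 occupy positions 6–7 → average rank (6+7)/2 = 6.5.
The 3 values of 54 occupy positions 9–11 → average rank 10.
Batch Y values → pooled ranks: 54→10, 19→2, 35→6.5, 22→3, 14→1
Rank sum = 10 + 2 + 6.5 + 3 + 1 = 22.5

22.5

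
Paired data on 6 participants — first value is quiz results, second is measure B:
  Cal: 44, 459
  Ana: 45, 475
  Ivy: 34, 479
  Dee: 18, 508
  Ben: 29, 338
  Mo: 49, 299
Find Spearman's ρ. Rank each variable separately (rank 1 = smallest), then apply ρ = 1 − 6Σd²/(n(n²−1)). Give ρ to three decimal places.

Ranks of variable 1: 4, 5, 3, 1, 2, 6
Ranks of variable 2: 3, 4, 5, 6, 2, 1
d = r₁ − r₂: 1, 1, -2, -5, 0, 5
d²: 1, 1, 4, 25, 0, 25; Σd² = 56
ρ = 1 − 6·56/(6·35) = 1 − 336/210 = -0.600

-0.600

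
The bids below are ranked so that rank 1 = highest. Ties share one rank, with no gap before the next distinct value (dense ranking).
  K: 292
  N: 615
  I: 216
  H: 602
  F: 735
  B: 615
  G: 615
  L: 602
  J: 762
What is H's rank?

4

Sorted (descending): 762, 735, 615, 615, 615, 602, 602, 292, 216
The 3 values of 615 share dense rank 3.
The 2 values of 602 share dense rank 4.
Remaining distinct values take the next consecutive integers.
H has value 602 → rank 4.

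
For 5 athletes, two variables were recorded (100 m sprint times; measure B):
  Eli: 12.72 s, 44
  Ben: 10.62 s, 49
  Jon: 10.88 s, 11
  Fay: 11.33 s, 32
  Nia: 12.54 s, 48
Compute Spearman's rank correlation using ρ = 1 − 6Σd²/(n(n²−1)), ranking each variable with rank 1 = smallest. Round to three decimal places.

Ranks of variable 1: 5, 1, 2, 3, 4
Ranks of variable 2: 3, 5, 1, 2, 4
d = r₁ − r₂: 2, -4, 1, 1, 0
d²: 4, 16, 1, 1, 0; Σd² = 22
ρ = 1 − 6·22/(5·24) = 1 − 132/120 = -0.100

-0.100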